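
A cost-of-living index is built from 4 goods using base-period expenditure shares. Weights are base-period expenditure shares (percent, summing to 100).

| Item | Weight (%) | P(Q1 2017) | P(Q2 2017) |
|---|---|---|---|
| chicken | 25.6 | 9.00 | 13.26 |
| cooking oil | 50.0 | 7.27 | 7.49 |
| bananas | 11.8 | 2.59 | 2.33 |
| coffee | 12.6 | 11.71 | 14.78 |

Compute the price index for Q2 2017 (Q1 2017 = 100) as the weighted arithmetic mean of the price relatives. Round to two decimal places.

chicken: 25.6 × (13.26/9.00) = 25.6 × 1.473333 = 37.7173
cooking oil: 50.0 × (7.49/7.27) = 50.0 × 1.030261 = 51.5131
bananas: 11.8 × (2.33/2.59) = 11.8 × 0.899614 = 10.6154
coffee: 12.6 × (14.78/11.71) = 12.6 × 1.262169 = 15.9033
Index = Σ wᵢ·(p₁ᵢ/p₀ᵢ) = 37.7173 + 51.5131 + 10.6154 + 15.9033 = 115.7492

115.75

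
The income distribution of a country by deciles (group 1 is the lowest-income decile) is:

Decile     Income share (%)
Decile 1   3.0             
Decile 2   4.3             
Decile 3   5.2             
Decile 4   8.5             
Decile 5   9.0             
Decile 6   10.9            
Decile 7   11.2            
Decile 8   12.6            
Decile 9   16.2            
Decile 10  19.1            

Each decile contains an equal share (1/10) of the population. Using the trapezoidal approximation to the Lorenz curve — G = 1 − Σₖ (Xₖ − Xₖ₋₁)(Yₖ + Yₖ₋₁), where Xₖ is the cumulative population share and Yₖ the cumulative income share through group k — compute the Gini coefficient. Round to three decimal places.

0.275

Cumulative income shares Yₖ: 0.0300, 0.0730, 0.1250, 0.2100, 0.3000, 0.4090, 0.5210, 0.6470, 0.8090, 1.0000
Σ (Xₖ−Xₖ₋₁)(Yₖ+Yₖ₋₁) = (1/10)(0.0300+0.0000) + (1/10)(0.0730+0.0300) + (1/10)(0.1250+0.0730) + (1/10)(0.2100+0.1250) + (1/10)(0.3000+0.2100) + (1/10)(0.4090+0.3000) + (1/10)(0.5210+0.4090) + (1/10)(0.6470+0.5210) + (1/10)(0.8090+0.6470) + (1/10)(1.0000+0.8090)
  = 0.0030 + 0.0103 + 0.0198 + 0.0335 + 0.0510 + 0.0709 + 0.0930 + 0.1168 + 0.1456 + 0.1809 = 0.7248
G = 1 − 0.7248 = 0.2752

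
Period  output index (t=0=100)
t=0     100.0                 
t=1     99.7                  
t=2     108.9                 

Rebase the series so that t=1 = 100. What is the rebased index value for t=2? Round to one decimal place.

Rebased(t=2) = 108.9 / 99.7 × 100 = 109.2277

109.2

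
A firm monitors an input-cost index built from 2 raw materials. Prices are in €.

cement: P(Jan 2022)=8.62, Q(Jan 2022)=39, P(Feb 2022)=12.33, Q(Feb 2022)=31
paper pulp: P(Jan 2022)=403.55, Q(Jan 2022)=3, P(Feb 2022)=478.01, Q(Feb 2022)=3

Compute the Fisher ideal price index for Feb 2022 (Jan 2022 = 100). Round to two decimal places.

123.35

Laspeyres component (base-period weights):
ΣP(Feb 2022)Q(Jan 2022) = 12.33×39 + 478.01×3 = 480.87 + 1434.03 = 1914.9
ΣP(Jan 2022)Q(Jan 2022) = 8.62×39 + 403.55×3 = 336.18 + 1210.65 = 1546.83
L = 1914.9 / 1546.83 × 100 = 123.7951
Paasche component (current-period weights):
ΣP(Feb 2022)Q(Feb 2022) = 12.33×31 + 478.01×3 = 382.23 + 1434.03 = 1816.26
ΣP(Jan 2022)Q(Feb 2022) = 8.62×31 + 403.55×3 = 267.22 + 1210.65 = 1477.87
P = 1816.26 / 1477.87 × 100 = 122.8971
Fisher = √(L × P) = √(123.7951 × 122.8971) = 123.3453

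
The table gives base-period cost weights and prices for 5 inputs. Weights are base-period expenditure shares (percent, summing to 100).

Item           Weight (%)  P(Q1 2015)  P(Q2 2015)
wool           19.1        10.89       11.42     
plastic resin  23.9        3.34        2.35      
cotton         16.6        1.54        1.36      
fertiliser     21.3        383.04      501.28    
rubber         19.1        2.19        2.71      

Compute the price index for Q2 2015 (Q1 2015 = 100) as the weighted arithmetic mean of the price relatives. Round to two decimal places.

wool: 19.1 × (11.42/10.89) = 19.1 × 1.048669 = 20.0296
plastic resin: 23.9 × (2.35/3.34) = 23.9 × 0.703593 = 16.8159
cotton: 16.6 × (1.36/1.54) = 16.6 × 0.883117 = 14.6597
fertiliser: 21.3 × (501.28/383.04) = 21.3 × 1.308688 = 27.8751
rubber: 19.1 × (2.71/2.19) = 19.1 × 1.237443 = 23.6352
Index = Σ wᵢ·(p₁ᵢ/p₀ᵢ) = 20.0296 + 16.8159 + 14.6597 + 27.8751 + 23.6352 = 103.0154

103.02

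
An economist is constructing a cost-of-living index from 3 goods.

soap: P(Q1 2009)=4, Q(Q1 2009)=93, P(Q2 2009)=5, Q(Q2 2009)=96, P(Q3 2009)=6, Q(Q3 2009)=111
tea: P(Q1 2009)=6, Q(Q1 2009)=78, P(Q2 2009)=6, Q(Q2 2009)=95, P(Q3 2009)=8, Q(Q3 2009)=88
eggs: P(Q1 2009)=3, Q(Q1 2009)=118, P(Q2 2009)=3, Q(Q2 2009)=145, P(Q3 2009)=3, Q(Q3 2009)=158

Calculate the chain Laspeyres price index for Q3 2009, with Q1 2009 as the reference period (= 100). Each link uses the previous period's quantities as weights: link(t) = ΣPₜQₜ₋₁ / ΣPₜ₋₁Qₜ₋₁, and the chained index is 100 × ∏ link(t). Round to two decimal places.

Link Q1 2009→Q2 2009:
ΣP(Q2 2009)Q(Q1 2009) = 5×93 + 6×78 + 3×118 = 465 + 468 + 354 = 1287
ΣP(Q1 2009)Q(Q1 2009) = 4×93 + 6×78 + 3×118 = 372 + 468 + 354 = 1194
link = 1287/1194 = 1.077889
Link Q2 2009→Q3 2009:
ΣP(Q3 2009)Q(Q2 2009) = 6×96 + 8×95 + 3×145 = 576 + 760 + 435 = 1771
ΣP(Q2 2009)Q(Q2 2009) = 5×96 + 6×95 + 3×145 = 480 + 570 + 435 = 1485
link = 1771/1485 = 1.192593
Chained index = 100 × 1.077889 × 1.192593 = 128.5483

128.55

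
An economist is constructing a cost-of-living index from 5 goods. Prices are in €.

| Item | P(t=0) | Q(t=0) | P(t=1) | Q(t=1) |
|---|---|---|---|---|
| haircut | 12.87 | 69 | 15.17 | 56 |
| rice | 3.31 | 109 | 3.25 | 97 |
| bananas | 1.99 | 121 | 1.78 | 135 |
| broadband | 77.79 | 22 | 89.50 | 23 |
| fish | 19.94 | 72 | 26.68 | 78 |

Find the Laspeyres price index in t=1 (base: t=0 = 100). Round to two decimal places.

Laspeyres price index uses base-period quantities as weights.
ΣP(t=1)·Q(t=0) = 15.17×69 + 3.25×109 + 1.78×121 + 89.50×22 + 26.68×72 = 1046.73 + 354.25 + 215.38 + 1969 + 1920.96 = 5506.32
ΣP(t=0)·Q(t=0) = 12.87×69 + 3.31×109 + 1.99×121 + 77.79×22 + 19.94×72 = 888.03 + 360.79 + 240.79 + 1711.38 + 1435.68 = 4636.67
Index = 5506.32 / 4636.67 × 100 = 118.7559

118.76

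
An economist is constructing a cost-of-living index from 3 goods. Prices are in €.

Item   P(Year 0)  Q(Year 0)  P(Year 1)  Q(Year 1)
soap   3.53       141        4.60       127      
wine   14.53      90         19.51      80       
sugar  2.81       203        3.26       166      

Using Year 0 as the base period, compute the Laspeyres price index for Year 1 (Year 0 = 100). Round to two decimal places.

129.06

Laspeyres price index uses base-period quantities as weights.
ΣP(Year 1)·Q(Year 0) = 4.60×141 + 19.51×90 + 3.26×203 = 648.6 + 1755.9 + 661.78 = 3066.28
ΣP(Year 0)·Q(Year 0) = 3.53×141 + 14.53×90 + 2.81×203 = 497.73 + 1307.7 + 570.43 = 2375.86
Index = 3066.28 / 2375.86 × 100 = 129.0598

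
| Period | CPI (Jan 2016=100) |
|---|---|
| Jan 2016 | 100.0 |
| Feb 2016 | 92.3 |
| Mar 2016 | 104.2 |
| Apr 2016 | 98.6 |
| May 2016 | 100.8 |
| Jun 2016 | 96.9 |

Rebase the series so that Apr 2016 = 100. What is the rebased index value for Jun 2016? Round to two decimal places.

98.28

Rebased(Jun 2016) = 96.9 / 98.6 × 100 = 98.2759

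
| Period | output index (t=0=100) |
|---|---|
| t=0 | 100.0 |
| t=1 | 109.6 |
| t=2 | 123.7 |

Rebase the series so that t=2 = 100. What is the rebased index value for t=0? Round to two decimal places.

80.84

Rebased(t=0) = 100.0 / 123.7 × 100 = 80.8407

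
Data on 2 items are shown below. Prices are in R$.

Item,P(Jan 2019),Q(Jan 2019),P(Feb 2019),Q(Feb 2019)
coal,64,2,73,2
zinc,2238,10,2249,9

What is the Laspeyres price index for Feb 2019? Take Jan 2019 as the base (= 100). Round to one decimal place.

100.6

Laspeyres price index uses base-period quantities as weights.
ΣP(Feb 2019)·Q(Jan 2019) = 73×2 + 2249×10 = 146 + 22490 = 22636
ΣP(Jan 2019)·Q(Jan 2019) = 64×2 + 2238×10 = 128 + 22380 = 22508
Index = 22636 / 22508 × 100 = 100.5687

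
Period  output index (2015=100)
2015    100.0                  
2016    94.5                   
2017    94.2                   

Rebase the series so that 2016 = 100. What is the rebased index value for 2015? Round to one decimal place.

105.8

Rebased(2015) = 100.0 / 94.5 × 100 = 105.8201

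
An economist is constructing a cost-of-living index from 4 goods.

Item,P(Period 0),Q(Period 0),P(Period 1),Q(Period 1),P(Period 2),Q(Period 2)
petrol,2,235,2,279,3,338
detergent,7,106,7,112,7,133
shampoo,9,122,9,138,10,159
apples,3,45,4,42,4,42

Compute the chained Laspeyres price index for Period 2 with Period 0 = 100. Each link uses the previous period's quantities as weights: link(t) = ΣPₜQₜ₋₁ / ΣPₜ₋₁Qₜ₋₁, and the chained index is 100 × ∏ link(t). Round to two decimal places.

Link Period 0→Period 1:
ΣP(Period 1)Q(Period 0) = 2×235 + 7×106 + 9×122 + 4×45 = 470 + 742 + 1098 + 180 = 2490
ΣP(Period 0)Q(Period 0) = 2×235 + 7×106 + 9×122 + 3×45 = 470 + 742 + 1098 + 135 = 2445
link = 2490/2445 = 1.018405
Link Period 1→Period 2:
ΣP(Period 2)Q(Period 1) = 3×279 + 7×112 + 10×138 + 4×42 = 837 + 784 + 1380 + 168 = 3169
ΣP(Period 1)Q(Period 1) = 2×279 + 7×112 + 9×138 + 4×42 = 558 + 784 + 1242 + 168 = 2752
link = 3169/2752 = 1.151526
Chained index = 100 × 1.018405 × 1.151526 = 117.2720

117.27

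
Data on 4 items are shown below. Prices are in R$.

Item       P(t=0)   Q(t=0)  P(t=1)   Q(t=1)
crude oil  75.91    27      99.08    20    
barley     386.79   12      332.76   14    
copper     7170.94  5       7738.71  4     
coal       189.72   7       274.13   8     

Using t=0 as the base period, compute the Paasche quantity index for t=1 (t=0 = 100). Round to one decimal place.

84.2

Paasche quantity index uses current-period prices as weights.
ΣP(t=1)·Q(t=1) = 99.08×20 + 332.76×14 + 7738.71×4 + 274.13×8 = 1981.6 + 4658.64 + 30954.84 + 2193.04 = 39788.12
ΣP(t=1)·Q(t=0) = 99.08×27 + 332.76×12 + 7738.71×5 + 274.13×7 = 2675.16 + 3993.12 + 38693.55 + 1918.91 = 47280.74
Index = 39788.12 / 47280.74 × 100 = 84.1529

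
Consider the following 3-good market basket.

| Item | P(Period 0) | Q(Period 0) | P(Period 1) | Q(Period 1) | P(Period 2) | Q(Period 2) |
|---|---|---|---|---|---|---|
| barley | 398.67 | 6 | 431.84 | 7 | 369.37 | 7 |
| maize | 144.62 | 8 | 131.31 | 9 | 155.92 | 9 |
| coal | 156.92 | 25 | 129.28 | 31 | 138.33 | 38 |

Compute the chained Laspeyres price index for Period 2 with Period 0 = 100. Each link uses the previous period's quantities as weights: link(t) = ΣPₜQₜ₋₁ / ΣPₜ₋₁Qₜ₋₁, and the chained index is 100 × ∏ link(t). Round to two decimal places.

92.72

Link Period 0→Period 1:
ΣP(Period 1)Q(Period 0) = 431.84×6 + 131.31×8 + 129.28×25 = 2591.04 + 1050.48 + 3232 = 6873.52
ΣP(Period 0)Q(Period 0) = 398.67×6 + 144.62×8 + 156.92×25 = 2392.02 + 1156.96 + 3923 = 7471.98
link = 6873.52/7471.98 = 0.919906
Link Period 1→Period 2:
ΣP(Period 2)Q(Period 1) = 369.37×7 + 155.92×9 + 138.33×31 = 2585.59 + 1403.28 + 4288.23 = 8277.1
ΣP(Period 1)Q(Period 1) = 431.84×7 + 131.31×9 + 129.28×31 = 3022.88 + 1181.79 + 4007.68 = 8212.35
link = 8277.1/8212.35 = 1.007884
Chained index = 100 × 0.919906 × 1.007884 = 92.7159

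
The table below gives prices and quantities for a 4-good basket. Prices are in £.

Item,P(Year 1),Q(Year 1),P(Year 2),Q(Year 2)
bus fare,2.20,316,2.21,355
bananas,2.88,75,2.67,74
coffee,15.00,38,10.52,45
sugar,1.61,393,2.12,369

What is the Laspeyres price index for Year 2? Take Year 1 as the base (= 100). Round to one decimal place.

100.8

Laspeyres price index uses base-period quantities as weights.
ΣP(Year 2)·Q(Year 1) = 2.21×316 + 2.67×75 + 10.52×38 + 2.12×393 = 698.36 + 200.25 + 399.76 + 833.16 = 2131.53
ΣP(Year 1)·Q(Year 1) = 2.20×316 + 2.88×75 + 15.00×38 + 1.61×393 = 695.2 + 216 + 570 + 632.73 = 2113.93
Index = 2131.53 / 2113.93 × 100 = 100.8326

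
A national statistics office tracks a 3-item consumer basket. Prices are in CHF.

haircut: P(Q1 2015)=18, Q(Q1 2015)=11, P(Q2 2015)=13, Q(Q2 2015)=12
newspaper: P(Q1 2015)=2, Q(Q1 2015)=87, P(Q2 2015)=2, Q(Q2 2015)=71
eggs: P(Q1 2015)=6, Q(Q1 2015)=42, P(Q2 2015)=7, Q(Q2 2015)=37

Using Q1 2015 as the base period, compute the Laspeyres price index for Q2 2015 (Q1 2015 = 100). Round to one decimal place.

Laspeyres price index uses base-period quantities as weights.
ΣP(Q2 2015)·Q(Q1 2015) = 13×11 + 2×87 + 7×42 = 143 + 174 + 294 = 611
ΣP(Q1 2015)·Q(Q1 2015) = 18×11 + 2×87 + 6×42 = 198 + 174 + 252 = 624
Index = 611 / 624 × 100 = 97.9167

97.9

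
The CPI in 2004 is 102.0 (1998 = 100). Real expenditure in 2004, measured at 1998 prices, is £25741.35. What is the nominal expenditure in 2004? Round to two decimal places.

Nominal = Real × (Index/100) = 25741.35 × (102.0/100)
        = 25741.35 × 1.020 = 26256.1770

26256.18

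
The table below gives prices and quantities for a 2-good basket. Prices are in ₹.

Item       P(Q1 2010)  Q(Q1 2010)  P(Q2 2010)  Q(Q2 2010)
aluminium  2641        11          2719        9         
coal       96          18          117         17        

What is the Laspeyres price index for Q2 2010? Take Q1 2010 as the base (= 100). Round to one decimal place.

Laspeyres price index uses base-period quantities as weights.
ΣP(Q2 2010)·Q(Q1 2010) = 2719×11 + 117×18 = 29909 + 2106 = 32015
ΣP(Q1 2010)·Q(Q1 2010) = 2641×11 + 96×18 = 29051 + 1728 = 30779
Index = 32015 / 30779 × 100 = 104.0157

104.0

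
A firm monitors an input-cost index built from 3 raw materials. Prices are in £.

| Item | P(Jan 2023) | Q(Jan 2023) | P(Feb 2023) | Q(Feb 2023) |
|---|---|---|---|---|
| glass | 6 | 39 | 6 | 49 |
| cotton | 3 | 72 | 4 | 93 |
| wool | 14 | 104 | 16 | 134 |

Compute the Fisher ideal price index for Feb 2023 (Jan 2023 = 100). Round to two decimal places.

Laspeyres component (base-period weights):
ΣP(Feb 2023)Q(Jan 2023) = 6×39 + 4×72 + 16×104 = 234 + 288 + 1664 = 2186
ΣP(Jan 2023)Q(Jan 2023) = 6×39 + 3×72 + 14×104 = 234 + 216 + 1456 = 1906
L = 2186 / 1906 × 100 = 114.6905
Paasche component (current-period weights):
ΣP(Feb 2023)Q(Feb 2023) = 6×49 + 4×93 + 16×134 = 294 + 372 + 2144 = 2810
ΣP(Jan 2023)Q(Feb 2023) = 6×49 + 3×93 + 14×134 = 294 + 279 + 1876 = 2449
P = 2810 / 2449 × 100 = 114.7407
Fisher = √(L × P) = √(114.6905 × 114.7407) = 114.7156

114.72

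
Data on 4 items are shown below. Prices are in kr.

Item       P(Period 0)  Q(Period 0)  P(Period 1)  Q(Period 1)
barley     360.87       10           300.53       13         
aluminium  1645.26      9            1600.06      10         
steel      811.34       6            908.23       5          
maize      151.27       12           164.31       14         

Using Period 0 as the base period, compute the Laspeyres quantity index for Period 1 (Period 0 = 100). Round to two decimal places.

108.84

Laspeyres quantity index uses base-period prices as weights.
ΣP(Period 0)·Q(Period 1) = 360.87×13 + 1645.26×10 + 811.34×5 + 151.27×14 = 4691.31 + 16452.6 + 4056.7 + 2117.78 = 27318.39
ΣP(Period 0)·Q(Period 0) = 360.87×10 + 1645.26×9 + 811.34×6 + 151.27×12 = 3608.7 + 14807.34 + 4868.04 + 1815.24 = 25099.32
Index = 27318.39 / 25099.32 × 100 = 108.8412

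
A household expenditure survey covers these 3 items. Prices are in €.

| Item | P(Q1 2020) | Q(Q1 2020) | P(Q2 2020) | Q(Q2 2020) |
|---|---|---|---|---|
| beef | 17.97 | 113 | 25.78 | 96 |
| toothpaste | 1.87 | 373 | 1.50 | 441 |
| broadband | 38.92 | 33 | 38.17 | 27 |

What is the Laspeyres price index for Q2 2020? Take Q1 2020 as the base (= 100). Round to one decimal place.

117.9

Laspeyres price index uses base-period quantities as weights.
ΣP(Q2 2020)·Q(Q1 2020) = 25.78×113 + 1.50×373 + 38.17×33 = 2913.14 + 559.5 + 1259.61 = 4732.25
ΣP(Q1 2020)·Q(Q1 2020) = 17.97×113 + 1.87×373 + 38.92×33 = 2030.61 + 697.51 + 1284.36 = 4012.48
Index = 4732.25 / 4012.48 × 100 = 117.9383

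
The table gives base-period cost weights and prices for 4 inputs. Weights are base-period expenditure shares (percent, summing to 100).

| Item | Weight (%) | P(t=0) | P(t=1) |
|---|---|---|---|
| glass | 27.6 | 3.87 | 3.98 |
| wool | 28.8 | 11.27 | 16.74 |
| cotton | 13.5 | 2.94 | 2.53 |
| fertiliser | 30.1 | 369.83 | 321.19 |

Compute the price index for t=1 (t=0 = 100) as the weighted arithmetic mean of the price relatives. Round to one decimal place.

glass: 27.6 × (3.98/3.87) = 27.6 × 1.028424 = 28.3845
wool: 28.8 × (16.74/11.27) = 28.8 × 1.485359 = 42.7783
cotton: 13.5 × (2.53/2.94) = 13.5 × 0.860544 = 11.6173
fertiliser: 30.1 × (321.19/369.83) = 30.1 × 0.868480 = 26.1413
Index = Σ wᵢ·(p₁ᵢ/p₀ᵢ) = 28.3845 + 42.7783 + 11.6173 + 26.1413 = 108.9214

108.9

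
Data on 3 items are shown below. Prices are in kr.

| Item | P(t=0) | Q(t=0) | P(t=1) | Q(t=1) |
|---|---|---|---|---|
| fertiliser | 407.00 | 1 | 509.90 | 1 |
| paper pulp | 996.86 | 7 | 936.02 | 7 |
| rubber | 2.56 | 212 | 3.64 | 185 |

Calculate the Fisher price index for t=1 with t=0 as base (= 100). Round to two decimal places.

Laspeyres component (base-period weights):
ΣP(t=1)Q(t=0) = 509.90×1 + 936.02×7 + 3.64×212 = 509.9 + 6552.14 + 771.68 = 7833.72
ΣP(t=0)Q(t=0) = 407.00×1 + 996.86×7 + 2.56×212 = 407 + 6978.02 + 542.72 = 7927.74
L = 7833.72 / 7927.74 × 100 = 98.8140
Paasche component (current-period weights):
ΣP(t=1)Q(t=1) = 509.90×1 + 936.02×7 + 3.64×185 = 509.9 + 6552.14 + 673.4 = 7735.44
ΣP(t=0)Q(t=1) = 407.00×1 + 996.86×7 + 2.56×185 = 407 + 6978.02 + 473.6 = 7858.62
P = 7735.44 / 7858.62 × 100 = 98.4325
Fisher = √(L × P) = √(98.8140 × 98.4325) = 98.6231

98.62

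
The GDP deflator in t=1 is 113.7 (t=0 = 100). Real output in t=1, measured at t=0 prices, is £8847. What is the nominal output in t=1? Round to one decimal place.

10059.0

Nominal = Real × (Index/100) = 8847 × (113.7/100)
        = 8847 × 1.137 = 10059.0390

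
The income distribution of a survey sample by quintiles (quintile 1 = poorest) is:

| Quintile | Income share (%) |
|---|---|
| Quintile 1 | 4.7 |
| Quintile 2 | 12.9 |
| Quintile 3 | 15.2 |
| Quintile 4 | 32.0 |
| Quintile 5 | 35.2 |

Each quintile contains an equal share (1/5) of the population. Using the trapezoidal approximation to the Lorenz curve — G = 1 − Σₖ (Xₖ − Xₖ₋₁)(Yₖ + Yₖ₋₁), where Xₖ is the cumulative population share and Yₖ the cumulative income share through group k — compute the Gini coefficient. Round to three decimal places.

Cumulative income shares Yₖ: 0.0470, 0.1760, 0.3280, 0.6480, 1.0000
Σ (Xₖ−Xₖ₋₁)(Yₖ+Yₖ₋₁) = (1/5)(0.0470+0.0000) + (1/5)(0.1760+0.0470) + (1/5)(0.3280+0.1760) + (1/5)(0.6480+0.3280) + (1/5)(1.0000+0.6480)
  = 0.0094 + 0.0446 + 0.1008 + 0.1952 + 0.3296 = 0.6796
G = 1 − 0.6796 = 0.3204

0.320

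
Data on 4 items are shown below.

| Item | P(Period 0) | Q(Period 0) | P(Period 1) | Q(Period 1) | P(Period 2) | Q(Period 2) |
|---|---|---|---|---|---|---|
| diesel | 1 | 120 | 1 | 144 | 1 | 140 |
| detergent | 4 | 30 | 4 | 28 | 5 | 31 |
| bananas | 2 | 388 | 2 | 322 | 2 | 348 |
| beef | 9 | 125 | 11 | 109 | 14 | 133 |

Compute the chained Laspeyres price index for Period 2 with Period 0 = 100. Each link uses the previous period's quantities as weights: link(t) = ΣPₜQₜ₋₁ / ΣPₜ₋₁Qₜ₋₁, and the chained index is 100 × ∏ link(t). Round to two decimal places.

Link Period 0→Period 1:
ΣP(Period 1)Q(Period 0) = 1×120 + 4×30 + 2×388 + 11×125 = 120 + 120 + 776 + 1375 = 2391
ΣP(Period 0)Q(Period 0) = 1×120 + 4×30 + 2×388 + 9×125 = 120 + 120 + 776 + 1125 = 2141
link = 2391/2141 = 1.116768
Link Period 1→Period 2:
ΣP(Period 2)Q(Period 1) = 1×144 + 5×28 + 2×322 + 14×109 = 144 + 140 + 644 + 1526 = 2454
ΣP(Period 1)Q(Period 1) = 1×144 + 4×28 + 2×322 + 11×109 = 144 + 112 + 644 + 1199 = 2099
link = 2454/2099 = 1.169128
Chained index = 100 × 1.116768 × 1.169128 = 130.5645

130.56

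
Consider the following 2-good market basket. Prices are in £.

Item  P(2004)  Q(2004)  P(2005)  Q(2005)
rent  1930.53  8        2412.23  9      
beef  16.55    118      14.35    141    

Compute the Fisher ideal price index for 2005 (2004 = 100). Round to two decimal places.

Laspeyres component (base-period weights):
ΣP(2005)Q(2004) = 2412.23×8 + 14.35×118 = 19297.84 + 1693.3 = 20991.14
ΣP(2004)Q(2004) = 1930.53×8 + 16.55×118 = 15444.24 + 1952.9 = 17397.14
L = 20991.14 / 17397.14 × 100 = 120.6586
Paasche component (current-period weights):
ΣP(2005)Q(2005) = 2412.23×9 + 14.35×141 = 21710.07 + 2023.35 = 23733.42
ΣP(2004)Q(2005) = 1930.53×9 + 16.55×141 = 17374.77 + 2333.55 = 19708.32
P = 23733.42 / 19708.32 × 100 = 120.4234
Fisher = √(L × P) = √(120.6586 × 120.4234) = 120.5409

120.54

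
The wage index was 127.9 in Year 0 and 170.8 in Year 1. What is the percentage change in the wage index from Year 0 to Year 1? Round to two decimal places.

33.54%

Change = (170.8 − 127.9) / 127.9 × 100
       = 42.9 / 127.9 × 100 = 33.5418%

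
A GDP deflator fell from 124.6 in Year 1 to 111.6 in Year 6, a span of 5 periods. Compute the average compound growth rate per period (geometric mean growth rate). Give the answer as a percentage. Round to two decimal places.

Growth factor = (111.6/124.6)^(1/5) = (0.895666)^(1/5) = 0.978204
Growth rate = 0.978204 − 1 = -0.021796 = -2.1796%

-2.18%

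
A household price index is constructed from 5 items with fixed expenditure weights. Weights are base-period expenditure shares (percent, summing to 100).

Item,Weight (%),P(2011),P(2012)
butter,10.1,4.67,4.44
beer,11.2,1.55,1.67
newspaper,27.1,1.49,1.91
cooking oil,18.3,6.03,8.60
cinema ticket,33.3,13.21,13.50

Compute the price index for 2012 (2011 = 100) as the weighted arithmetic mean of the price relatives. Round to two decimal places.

116.54

butter: 10.1 × (4.44/4.67) = 10.1 × 0.950749 = 9.6026
beer: 11.2 × (1.67/1.55) = 11.2 × 1.077419 = 12.0671
newspaper: 27.1 × (1.91/1.49) = 27.1 × 1.281879 = 34.7389
cooking oil: 18.3 × (8.60/6.03) = 18.3 × 1.426202 = 26.0995
cinema ticket: 33.3 × (13.50/13.21) = 33.3 × 1.021953 = 34.0310
Index = Σ wᵢ·(p₁ᵢ/p₀ᵢ) = 9.6026 + 12.0671 + 34.7389 + 26.0995 + 34.0310 = 116.5391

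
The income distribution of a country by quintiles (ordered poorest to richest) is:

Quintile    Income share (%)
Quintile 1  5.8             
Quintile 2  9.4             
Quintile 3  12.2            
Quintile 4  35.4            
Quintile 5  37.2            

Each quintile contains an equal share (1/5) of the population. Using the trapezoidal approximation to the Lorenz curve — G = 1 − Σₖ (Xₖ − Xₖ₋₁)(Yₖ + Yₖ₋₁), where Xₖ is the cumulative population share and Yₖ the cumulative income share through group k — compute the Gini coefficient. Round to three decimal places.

0.355

Cumulative income shares Yₖ: 0.0580, 0.1520, 0.2740, 0.6280, 1.0000
Σ (Xₖ−Xₖ₋₁)(Yₖ+Yₖ₋₁) = (1/5)(0.0580+0.0000) + (1/5)(0.1520+0.0580) + (1/5)(0.2740+0.1520) + (1/5)(0.6280+0.2740) + (1/5)(1.0000+0.6280)
  = 0.0116 + 0.0420 + 0.0852 + 0.1804 + 0.3256 = 0.6448
G = 1 − 0.6448 = 0.3552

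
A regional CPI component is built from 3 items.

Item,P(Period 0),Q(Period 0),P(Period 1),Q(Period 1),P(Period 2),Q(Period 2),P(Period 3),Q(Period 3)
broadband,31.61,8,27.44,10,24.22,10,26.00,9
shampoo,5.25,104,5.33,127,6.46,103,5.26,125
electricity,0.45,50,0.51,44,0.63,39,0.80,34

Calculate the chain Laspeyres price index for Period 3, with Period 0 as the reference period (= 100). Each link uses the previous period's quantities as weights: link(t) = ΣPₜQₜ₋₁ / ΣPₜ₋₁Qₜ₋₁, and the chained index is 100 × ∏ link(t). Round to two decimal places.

97.38

Link Period 0→Period 1:
ΣP(Period 1)Q(Period 0) = 27.44×8 + 5.33×104 + 0.51×50 = 219.52 + 554.32 + 25.5 = 799.34
ΣP(Period 0)Q(Period 0) = 31.61×8 + 5.25×104 + 0.45×50 = 252.88 + 546 + 22.5 = 821.38
link = 799.34/821.38 = 0.973167
Link Period 1→Period 2:
ΣP(Period 2)Q(Period 1) = 24.22×10 + 6.46×127 + 0.63×44 = 242.2 + 820.42 + 27.72 = 1090.34
ΣP(Period 1)Q(Period 1) = 27.44×10 + 5.33×127 + 0.51×44 = 274.4 + 676.91 + 22.44 = 973.75
link = 1090.34/973.75 = 1.119733
Link Period 2→Period 3:
ΣP(Period 3)Q(Period 2) = 26.00×10 + 5.26×103 + 0.80×39 = 260 + 541.78 + 31.2 = 832.98
ΣP(Period 2)Q(Period 2) = 24.22×10 + 6.46×103 + 0.63×39 = 242.2 + 665.38 + 24.57 = 932.15
link = 832.98/932.15 = 0.893612
Chained index = 100 × 0.973167 × 1.119733 × 0.893612 = 97.3757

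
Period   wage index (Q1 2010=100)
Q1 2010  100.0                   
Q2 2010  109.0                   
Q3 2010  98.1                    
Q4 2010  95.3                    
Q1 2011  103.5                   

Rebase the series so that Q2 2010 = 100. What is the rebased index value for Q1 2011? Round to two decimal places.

94.95

Rebased(Q1 2011) = 103.5 / 109.0 × 100 = 94.9541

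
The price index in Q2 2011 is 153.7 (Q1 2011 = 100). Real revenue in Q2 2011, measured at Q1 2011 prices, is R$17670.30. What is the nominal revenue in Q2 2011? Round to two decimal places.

27159.25

Nominal = Real × (Index/100) = 17670.30 × (153.7/100)
        = 17670.30 × 1.537 = 27159.2511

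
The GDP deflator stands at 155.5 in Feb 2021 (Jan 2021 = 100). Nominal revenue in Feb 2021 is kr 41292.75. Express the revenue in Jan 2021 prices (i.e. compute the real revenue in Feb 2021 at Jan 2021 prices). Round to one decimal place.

Real = Nominal ÷ (Index/100) = 41292.75 ÷ (155.5/100)
     = 41292.75 ÷ 1.555 = 26554.8232

26554.8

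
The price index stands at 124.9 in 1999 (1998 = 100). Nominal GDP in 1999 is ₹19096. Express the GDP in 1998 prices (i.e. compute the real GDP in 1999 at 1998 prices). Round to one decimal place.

15289.0

Real = Nominal ÷ (Index/100) = 19096 ÷ (124.9/100)
     = 19096 ÷ 1.249 = 15289.0312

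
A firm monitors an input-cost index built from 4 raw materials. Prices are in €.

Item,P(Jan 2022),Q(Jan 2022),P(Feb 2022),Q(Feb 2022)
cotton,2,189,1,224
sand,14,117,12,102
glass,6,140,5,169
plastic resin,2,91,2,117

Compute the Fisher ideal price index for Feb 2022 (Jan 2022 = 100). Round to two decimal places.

Laspeyres component (base-period weights):
ΣP(Feb 2022)Q(Jan 2022) = 1×189 + 12×117 + 5×140 + 2×91 = 189 + 1404 + 700 + 182 = 2475
ΣP(Jan 2022)Q(Jan 2022) = 2×189 + 14×117 + 6×140 + 2×91 = 378 + 1638 + 840 + 182 = 3038
L = 2475 / 3038 × 100 = 81.4681
Paasche component (current-period weights):
ΣP(Feb 2022)Q(Feb 2022) = 1×224 + 12×102 + 5×169 + 2×117 = 224 + 1224 + 845 + 234 = 2527
ΣP(Jan 2022)Q(Feb 2022) = 2×224 + 14×102 + 6×169 + 2×117 = 448 + 1428 + 1014 + 234 = 3124
P = 2527 / 3124 × 100 = 80.8899
Fisher = √(L × P) = √(81.4681 × 80.8899) = 81.1785

81.18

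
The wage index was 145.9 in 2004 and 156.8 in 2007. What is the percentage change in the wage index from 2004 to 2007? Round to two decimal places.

Change = (156.8 − 145.9) / 145.9 × 100
       = 10.9 / 145.9 × 100 = 7.4709%

7.47%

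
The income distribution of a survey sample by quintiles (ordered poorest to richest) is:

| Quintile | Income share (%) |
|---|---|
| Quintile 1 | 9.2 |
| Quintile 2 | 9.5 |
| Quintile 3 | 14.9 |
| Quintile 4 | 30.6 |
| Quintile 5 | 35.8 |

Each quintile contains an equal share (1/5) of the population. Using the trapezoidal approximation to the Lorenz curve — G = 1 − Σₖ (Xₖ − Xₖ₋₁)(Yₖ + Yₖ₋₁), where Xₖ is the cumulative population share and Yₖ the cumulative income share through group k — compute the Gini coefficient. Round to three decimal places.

Cumulative income shares Yₖ: 0.0920, 0.1870, 0.3360, 0.6420, 1.0000
Σ (Xₖ−Xₖ₋₁)(Yₖ+Yₖ₋₁) = (1/5)(0.0920+0.0000) + (1/5)(0.1870+0.0920) + (1/5)(0.3360+0.1870) + (1/5)(0.6420+0.3360) + (1/5)(1.0000+0.6420)
  = 0.0184 + 0.0558 + 0.1046 + 0.1956 + 0.3284 = 0.7028
G = 1 − 0.7028 = 0.2972

0.297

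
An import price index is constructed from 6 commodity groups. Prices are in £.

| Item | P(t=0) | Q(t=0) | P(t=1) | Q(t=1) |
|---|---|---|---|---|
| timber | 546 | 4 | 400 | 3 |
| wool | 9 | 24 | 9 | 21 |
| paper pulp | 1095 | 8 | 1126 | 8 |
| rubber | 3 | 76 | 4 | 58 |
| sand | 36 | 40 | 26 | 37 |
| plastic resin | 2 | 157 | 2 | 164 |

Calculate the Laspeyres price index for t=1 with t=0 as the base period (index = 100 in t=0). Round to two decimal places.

Laspeyres price index uses base-period quantities as weights.
ΣP(t=1)·Q(t=0) = 400×4 + 9×24 + 1126×8 + 4×76 + 26×40 + 2×157 = 1600 + 216 + 9008 + 304 + 1040 + 314 = 12482
ΣP(t=0)·Q(t=0) = 546×4 + 9×24 + 1095×8 + 3×76 + 36×40 + 2×157 = 2184 + 216 + 8760 + 228 + 1440 + 314 = 13142
Index = 12482 / 13142 × 100 = 94.9779

94.98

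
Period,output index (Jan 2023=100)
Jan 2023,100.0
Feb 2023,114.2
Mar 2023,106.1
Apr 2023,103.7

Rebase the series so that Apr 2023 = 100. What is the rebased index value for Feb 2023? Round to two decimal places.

Rebased(Feb 2023) = 114.2 / 103.7 × 100 = 110.1254

110.13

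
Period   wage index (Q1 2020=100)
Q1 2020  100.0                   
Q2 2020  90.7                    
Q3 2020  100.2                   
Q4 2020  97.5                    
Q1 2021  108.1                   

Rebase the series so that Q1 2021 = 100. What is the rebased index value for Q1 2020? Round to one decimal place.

92.5

Rebased(Q1 2020) = 100.0 / 108.1 × 100 = 92.5069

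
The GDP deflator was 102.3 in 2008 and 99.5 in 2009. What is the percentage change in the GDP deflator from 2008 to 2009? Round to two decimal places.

Change = (99.5 − 102.3) / 102.3 × 100
       = -2.8 / 102.3 × 100 = -2.7370%

-2.74%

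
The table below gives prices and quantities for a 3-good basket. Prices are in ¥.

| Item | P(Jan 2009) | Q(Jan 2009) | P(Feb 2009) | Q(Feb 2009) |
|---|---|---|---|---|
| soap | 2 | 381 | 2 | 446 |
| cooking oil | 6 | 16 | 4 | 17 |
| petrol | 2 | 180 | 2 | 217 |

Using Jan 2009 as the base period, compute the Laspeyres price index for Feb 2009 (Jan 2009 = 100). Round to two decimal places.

97.37

Laspeyres price index uses base-period quantities as weights.
ΣP(Feb 2009)·Q(Jan 2009) = 2×381 + 4×16 + 2×180 = 762 + 64 + 360 = 1186
ΣP(Jan 2009)·Q(Jan 2009) = 2×381 + 6×16 + 2×180 = 762 + 96 + 360 = 1218
Index = 1186 / 1218 × 100 = 97.3727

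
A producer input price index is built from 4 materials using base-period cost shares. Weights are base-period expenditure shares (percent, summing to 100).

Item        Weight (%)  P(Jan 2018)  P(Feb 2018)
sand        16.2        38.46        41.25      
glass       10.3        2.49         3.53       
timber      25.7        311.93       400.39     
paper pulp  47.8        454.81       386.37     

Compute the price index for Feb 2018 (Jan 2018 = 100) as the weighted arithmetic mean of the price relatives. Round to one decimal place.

105.6

sand: 16.2 × (41.25/38.46) = 16.2 × 1.072543 = 17.3752
glass: 10.3 × (3.53/2.49) = 10.3 × 1.417671 = 14.6020
timber: 25.7 × (400.39/311.93) = 25.7 × 1.283589 = 32.9882
paper pulp: 47.8 × (386.37/454.81) = 47.8 × 0.849520 = 40.6070
Index = Σ wᵢ·(p₁ᵢ/p₀ᵢ) = 17.3752 + 14.6020 + 32.9882 + 40.6070 = 105.5725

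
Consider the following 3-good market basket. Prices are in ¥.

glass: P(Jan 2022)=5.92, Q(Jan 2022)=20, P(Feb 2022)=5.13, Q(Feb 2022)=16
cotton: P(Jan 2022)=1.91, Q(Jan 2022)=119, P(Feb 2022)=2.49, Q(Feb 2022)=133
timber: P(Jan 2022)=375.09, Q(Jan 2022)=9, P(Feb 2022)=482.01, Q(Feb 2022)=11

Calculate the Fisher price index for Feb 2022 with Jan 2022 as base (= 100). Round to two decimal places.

Laspeyres component (base-period weights):
ΣP(Feb 2022)Q(Jan 2022) = 5.13×20 + 2.49×119 + 482.01×9 = 102.6 + 296.31 + 4338.09 = 4737
ΣP(Jan 2022)Q(Jan 2022) = 5.92×20 + 1.91×119 + 375.09×9 = 118.4 + 227.29 + 3375.81 = 3721.5
L = 4737 / 3721.5 × 100 = 127.2874
Paasche component (current-period weights):
ΣP(Feb 2022)Q(Feb 2022) = 5.13×16 + 2.49×133 + 482.01×11 = 82.08 + 331.17 + 5302.11 = 5715.36
ΣP(Jan 2022)Q(Feb 2022) = 5.92×16 + 1.91×133 + 375.09×11 = 94.72 + 254.03 + 4125.99 = 4474.74
P = 5715.36 / 4474.74 × 100 = 127.7250
Fisher = √(L × P) = √(127.2874 × 127.7250) = 127.5060

127.51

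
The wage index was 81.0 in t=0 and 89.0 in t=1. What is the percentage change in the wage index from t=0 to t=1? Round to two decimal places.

Change = (89.0 − 81.0) / 81.0 × 100
       = 8.0 / 81.0 × 100 = 9.8765%

9.88%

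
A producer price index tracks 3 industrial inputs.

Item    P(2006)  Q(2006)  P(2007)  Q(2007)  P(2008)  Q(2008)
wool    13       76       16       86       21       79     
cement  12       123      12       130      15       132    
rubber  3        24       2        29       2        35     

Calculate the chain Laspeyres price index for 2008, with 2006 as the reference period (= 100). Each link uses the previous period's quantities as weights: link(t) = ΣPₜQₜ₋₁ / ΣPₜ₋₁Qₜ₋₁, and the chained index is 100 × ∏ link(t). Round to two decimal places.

Link 2006→2007:
ΣP(2007)Q(2006) = 16×76 + 12×123 + 2×24 = 1216 + 1476 + 48 = 2740
ΣP(2006)Q(2006) = 13×76 + 12×123 + 3×24 = 988 + 1476 + 72 = 2536
link = 2740/2536 = 1.080442
Link 2007→2008:
ΣP(2008)Q(2007) = 21×86 + 15×130 + 2×29 = 1806 + 1950 + 58 = 3814
ΣP(2007)Q(2007) = 16×86 + 12×130 + 2×29 = 1376 + 1560 + 58 = 2994
link = 3814/2994 = 1.273881
Chained index = 100 × 1.080442 × 1.273881 = 137.6354

137.64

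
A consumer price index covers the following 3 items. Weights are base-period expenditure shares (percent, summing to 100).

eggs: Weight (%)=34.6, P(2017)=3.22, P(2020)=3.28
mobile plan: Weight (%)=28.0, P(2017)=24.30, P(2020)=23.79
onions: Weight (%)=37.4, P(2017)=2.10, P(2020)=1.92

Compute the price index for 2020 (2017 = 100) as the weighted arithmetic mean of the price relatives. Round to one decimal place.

eggs: 34.6 × (3.28/3.22) = 34.6 × 1.018634 = 35.2447
mobile plan: 28.0 × (23.79/24.30) = 28.0 × 0.979012 = 27.4123
onions: 37.4 × (1.92/2.10) = 37.4 × 0.914286 = 34.1943
Index = Σ wᵢ·(p₁ᵢ/p₀ᵢ) = 35.2447 + 27.4123 + 34.1943 = 96.8514

96.9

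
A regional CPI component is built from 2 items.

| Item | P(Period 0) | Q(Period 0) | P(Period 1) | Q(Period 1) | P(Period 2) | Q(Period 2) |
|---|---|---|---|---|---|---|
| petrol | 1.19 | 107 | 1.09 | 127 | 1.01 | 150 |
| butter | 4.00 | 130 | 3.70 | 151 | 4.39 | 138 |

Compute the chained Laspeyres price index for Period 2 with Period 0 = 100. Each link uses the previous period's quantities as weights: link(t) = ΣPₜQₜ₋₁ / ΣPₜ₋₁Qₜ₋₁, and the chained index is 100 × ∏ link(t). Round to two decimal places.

Link Period 0→Period 1:
ΣP(Period 1)Q(Period 0) = 1.09×107 + 3.70×130 = 116.63 + 481 = 597.63
ΣP(Period 0)Q(Period 0) = 1.19×107 + 4.00×130 = 127.33 + 520 = 647.33
link = 597.63/647.33 = 0.923223
Link Period 1→Period 2:
ΣP(Period 2)Q(Period 1) = 1.01×127 + 4.39×151 = 128.27 + 662.89 = 791.16
ΣP(Period 1)Q(Period 1) = 1.09×127 + 3.70×151 = 138.43 + 558.7 = 697.13
link = 791.16/697.13 = 1.134882
Chained index = 100 × 0.923223 × 1.134882 = 104.7749

104.77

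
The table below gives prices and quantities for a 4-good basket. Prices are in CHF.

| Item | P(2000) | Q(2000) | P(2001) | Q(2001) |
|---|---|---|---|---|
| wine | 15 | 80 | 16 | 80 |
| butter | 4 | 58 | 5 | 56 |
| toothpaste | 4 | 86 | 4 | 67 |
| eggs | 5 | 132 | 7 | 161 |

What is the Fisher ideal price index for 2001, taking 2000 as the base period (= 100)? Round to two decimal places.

Laspeyres component (base-period weights):
ΣP(2001)Q(2000) = 16×80 + 5×58 + 4×86 + 7×132 = 1280 + 290 + 344 + 924 = 2838
ΣP(2000)Q(2000) = 15×80 + 4×58 + 4×86 + 5×132 = 1200 + 232 + 344 + 660 = 2436
L = 2838 / 2436 × 100 = 116.5025
Paasche component (current-period weights):
ΣP(2001)Q(2001) = 16×80 + 5×56 + 4×67 + 7×161 = 1280 + 280 + 268 + 1127 = 2955
ΣP(2000)Q(2001) = 15×80 + 4×56 + 4×67 + 5×161 = 1200 + 224 + 268 + 805 = 2497
P = 2955 / 2497 × 100 = 118.3420
Fisher = √(L × P) = √(116.5025 × 118.3420) = 117.4186

117.42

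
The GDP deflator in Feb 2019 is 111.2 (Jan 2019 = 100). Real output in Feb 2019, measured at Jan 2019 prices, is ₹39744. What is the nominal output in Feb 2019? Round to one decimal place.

Nominal = Real × (Index/100) = 39744 × (111.2/100)
        = 39744 × 1.112 = 44195.3280

44195.3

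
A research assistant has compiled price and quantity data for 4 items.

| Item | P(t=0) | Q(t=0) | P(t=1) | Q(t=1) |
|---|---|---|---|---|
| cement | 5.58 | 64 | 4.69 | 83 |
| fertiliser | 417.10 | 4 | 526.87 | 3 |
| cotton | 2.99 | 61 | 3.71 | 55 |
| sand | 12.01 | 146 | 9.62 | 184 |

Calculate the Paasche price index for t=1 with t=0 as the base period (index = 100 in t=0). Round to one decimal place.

96.5

Paasche price index uses current-period quantities as weights.
ΣP(t=1)·Q(t=1) = 4.69×83 + 526.87×3 + 3.71×55 + 9.62×184 = 389.27 + 1580.61 + 204.05 + 1770.08 = 3944.01
ΣP(t=0)·Q(t=1) = 5.58×83 + 417.10×3 + 2.99×55 + 12.01×184 = 463.14 + 1251.3 + 164.45 + 2209.84 = 4088.73
Index = 3944.01 / 4088.73 × 100 = 96.4605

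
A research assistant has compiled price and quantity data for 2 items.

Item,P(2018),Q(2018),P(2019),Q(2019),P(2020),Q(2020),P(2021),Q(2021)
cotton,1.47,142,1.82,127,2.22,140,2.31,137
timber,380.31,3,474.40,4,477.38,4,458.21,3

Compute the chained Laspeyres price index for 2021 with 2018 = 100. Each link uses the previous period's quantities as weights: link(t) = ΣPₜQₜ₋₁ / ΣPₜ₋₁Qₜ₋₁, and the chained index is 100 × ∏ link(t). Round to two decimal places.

Link 2018→2019:
ΣP(2019)Q(2018) = 1.82×142 + 474.40×3 = 258.44 + 1423.2 = 1681.64
ΣP(2018)Q(2018) = 1.47×142 + 380.31×3 = 208.74 + 1140.93 = 1349.67
link = 1681.64/1349.67 = 1.245964
Link 2019→2020:
ΣP(2020)Q(2019) = 2.22×127 + 477.38×4 = 281.94 + 1909.52 = 2191.46
ΣP(2019)Q(2019) = 1.82×127 + 474.40×4 = 231.14 + 1897.6 = 2128.74
link = 2191.46/2128.74 = 1.029463
Link 2020→2021:
ΣP(2021)Q(2020) = 2.31×140 + 458.21×4 = 323.4 + 1832.84 = 2156.24
ΣP(2020)Q(2020) = 2.22×140 + 477.38×4 = 310.8 + 1909.52 = 2220.32
link = 2156.24/2220.32 = 0.971139
Chained index = 100 × 1.245964 × 1.029463 × 0.971139 = 124.5655

124.57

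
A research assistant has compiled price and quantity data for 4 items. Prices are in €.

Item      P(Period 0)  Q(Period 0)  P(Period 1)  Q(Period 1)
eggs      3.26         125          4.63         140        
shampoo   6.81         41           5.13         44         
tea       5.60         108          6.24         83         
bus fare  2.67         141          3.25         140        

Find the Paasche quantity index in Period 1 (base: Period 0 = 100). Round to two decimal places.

Paasche quantity index uses current-period prices as weights.
ΣP(Period 1)·Q(Period 1) = 4.63×140 + 5.13×44 + 6.24×83 + 3.25×140 = 648.2 + 225.72 + 517.92 + 455 = 1846.84
ΣP(Period 1)·Q(Period 0) = 4.63×125 + 5.13×41 + 6.24×108 + 3.25×141 = 578.75 + 210.33 + 673.92 + 458.25 = 1921.25
Index = 1846.84 / 1921.25 × 100 = 96.1270

96.13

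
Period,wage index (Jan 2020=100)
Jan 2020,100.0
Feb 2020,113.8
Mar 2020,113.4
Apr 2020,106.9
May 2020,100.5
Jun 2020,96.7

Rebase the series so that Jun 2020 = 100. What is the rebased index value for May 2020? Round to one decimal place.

Rebased(May 2020) = 100.5 / 96.7 × 100 = 103.9297

103.9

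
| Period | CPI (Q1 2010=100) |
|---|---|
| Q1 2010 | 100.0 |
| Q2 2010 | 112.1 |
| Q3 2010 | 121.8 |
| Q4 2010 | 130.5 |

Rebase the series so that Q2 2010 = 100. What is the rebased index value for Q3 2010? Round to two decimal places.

Rebased(Q3 2010) = 121.8 / 112.1 × 100 = 108.6530

108.65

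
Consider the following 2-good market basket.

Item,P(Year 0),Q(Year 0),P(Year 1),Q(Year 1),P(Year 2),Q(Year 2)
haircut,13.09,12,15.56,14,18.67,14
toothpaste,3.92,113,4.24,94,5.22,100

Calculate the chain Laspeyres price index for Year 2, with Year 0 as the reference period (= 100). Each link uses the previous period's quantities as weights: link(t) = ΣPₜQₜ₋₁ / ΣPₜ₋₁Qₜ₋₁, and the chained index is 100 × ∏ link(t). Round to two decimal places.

Link Year 0→Year 1:
ΣP(Year 1)Q(Year 0) = 15.56×12 + 4.24×113 = 186.72 + 479.12 = 665.84
ΣP(Year 0)Q(Year 0) = 13.09×12 + 3.92×113 = 157.08 + 442.96 = 600.04
link = 665.84/600.04 = 1.109659
Link Year 1→Year 2:
ΣP(Year 2)Q(Year 1) = 18.67×14 + 5.22×94 = 261.38 + 490.68 = 752.06
ΣP(Year 1)Q(Year 1) = 15.56×14 + 4.24×94 = 217.84 + 398.56 = 616.4
link = 752.06/616.4 = 1.220084
Chained index = 100 × 1.109659 × 1.220084 = 135.3878

135.39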